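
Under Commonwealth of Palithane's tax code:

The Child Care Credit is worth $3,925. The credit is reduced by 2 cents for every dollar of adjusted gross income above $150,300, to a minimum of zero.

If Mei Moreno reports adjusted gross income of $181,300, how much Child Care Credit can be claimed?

Child Care Credit: 2% of the $31,000 excess over $150,300 is $620; credit = $3,925 − $620 = $3,305.

$3,305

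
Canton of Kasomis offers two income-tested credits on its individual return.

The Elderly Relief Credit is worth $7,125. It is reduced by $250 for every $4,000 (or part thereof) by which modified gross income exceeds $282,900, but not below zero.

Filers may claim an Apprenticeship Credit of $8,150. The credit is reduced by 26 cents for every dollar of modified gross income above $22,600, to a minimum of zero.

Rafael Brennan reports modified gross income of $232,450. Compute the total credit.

$7,125

Elderly Relief Credit: $232,450 is at or below the $282,900 threshold, so the full $7,125 applies.
Apprenticeship Credit: 26% of the $209,850 excess over $22,600 is $54,561 ≥ base, so the credit is $0.
Total: $7,125 + $0 = $7,125.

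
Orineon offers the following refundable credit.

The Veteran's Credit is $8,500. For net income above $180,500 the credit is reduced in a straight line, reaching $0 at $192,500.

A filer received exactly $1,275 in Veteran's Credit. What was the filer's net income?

$190,700

$1,275 is 1,275/8,500 of the full $8,500, so 7,225/8,500 of the $12,000 range has been used: income = $180,500 + $12,000 × 7,225/8,500 = $190,700.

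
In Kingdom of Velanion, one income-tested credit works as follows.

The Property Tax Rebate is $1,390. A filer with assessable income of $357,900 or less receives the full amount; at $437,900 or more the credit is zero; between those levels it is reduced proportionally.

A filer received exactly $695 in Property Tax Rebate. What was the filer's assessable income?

$397,900

$695 is 695/1,390 of the full $1,390, so 695/1,390 of the $80,000 range has been used: income = $357,900 + $80,000 × 695/1,390 = $397,900.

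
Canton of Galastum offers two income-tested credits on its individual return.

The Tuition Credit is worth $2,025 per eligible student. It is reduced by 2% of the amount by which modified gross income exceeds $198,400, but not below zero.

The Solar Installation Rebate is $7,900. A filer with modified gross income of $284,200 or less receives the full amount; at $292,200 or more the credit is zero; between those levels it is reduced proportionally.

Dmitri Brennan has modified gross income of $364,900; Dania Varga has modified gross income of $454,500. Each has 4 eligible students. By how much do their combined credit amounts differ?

$1,792

Dmitri ($364,900): Tuition Credit: base = 4 × $2,025 = $8,100. 2% of the $166,500 excess over $198,400 is $3,330; credit = $8,100 − $3,330 = $4,770. Solar Installation Rebate: $364,900 is at or above $292,200, so the credit is $0. total $4,770 + $0 = $4,770
Dania ($454,500): Tuition Credit: base = 4 × $2,025 = $8,100. 2% of the $256,100 excess over $198,400 is $5,122; credit = $8,100 − $5,122 = $2,978. Solar Installation Rebate: $454,500 is at or above $292,200, so the credit is $0. total $2,978 + $0 = $2,978
Difference: |$4,770 − $2,978| = $1,792.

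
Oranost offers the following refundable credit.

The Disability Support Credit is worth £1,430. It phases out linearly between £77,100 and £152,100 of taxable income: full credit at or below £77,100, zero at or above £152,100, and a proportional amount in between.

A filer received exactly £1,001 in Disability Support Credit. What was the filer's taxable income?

£99,600

£1,001 is 1,001/1,430 of the full £1,430, so 429/1,430 of the £75,000 range has been used: income = £77,100 + £75,000 × 429/1,430 = £99,600.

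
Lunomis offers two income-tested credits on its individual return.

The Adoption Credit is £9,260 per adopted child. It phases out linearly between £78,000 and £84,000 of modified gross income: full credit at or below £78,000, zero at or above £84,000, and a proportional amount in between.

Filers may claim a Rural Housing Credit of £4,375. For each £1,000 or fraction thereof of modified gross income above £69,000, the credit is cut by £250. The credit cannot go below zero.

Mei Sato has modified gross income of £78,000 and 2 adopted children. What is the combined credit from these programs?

£20,645

Adoption Credit: base = 2 × £9,260 = £18,520. £78,000 is at or below the £78,000 threshold, so the full £18,520 applies.
Rural Housing Credit: income exceeds £69,000 by £9,000, which is 9 full-or-partial £1,000 increments; reduction = 9 × £250 = £2,250, leaving £2,125.
Total: £18,520 + £2,125 = £20,645.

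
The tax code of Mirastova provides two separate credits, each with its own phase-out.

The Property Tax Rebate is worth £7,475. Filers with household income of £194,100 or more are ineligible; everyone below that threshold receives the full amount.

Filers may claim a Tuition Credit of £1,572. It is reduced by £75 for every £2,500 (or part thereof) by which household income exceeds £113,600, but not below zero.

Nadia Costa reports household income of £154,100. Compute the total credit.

£7,772

Property Tax Rebate: £154,100 is below the £194,100 cutoff, so the full £7,475 applies.
Tuition Credit: income exceeds £113,600 by £40,500, which is 17 full-or-partial £2,500 increments; reduction = 17 × £75 = £1,275, leaving £297.
Total: £7,475 + £297 = £7,772.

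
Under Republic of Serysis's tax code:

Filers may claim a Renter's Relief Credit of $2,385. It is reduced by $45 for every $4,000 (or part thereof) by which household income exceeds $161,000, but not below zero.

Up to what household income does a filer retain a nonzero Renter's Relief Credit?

After 52 increments the reduction is 52 × $45 = $2,340, leaving $45; one more increment wipes it out. Increment 52 ends at excess 52 × $4,000 = $208,000, so the highest qualifying income is $161,000 + $208,000 = $369,000.

$369,000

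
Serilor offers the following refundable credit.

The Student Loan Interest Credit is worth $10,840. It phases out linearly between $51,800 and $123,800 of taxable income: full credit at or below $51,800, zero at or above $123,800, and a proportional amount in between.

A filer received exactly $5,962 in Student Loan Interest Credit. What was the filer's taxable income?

$5,962 is 5,962/10,840 of the full $10,840, so 4,878/10,840 of the $72,000 range has been used: income = $51,800 + $72,000 × 4,878/10,840 = $84,200.

$84,200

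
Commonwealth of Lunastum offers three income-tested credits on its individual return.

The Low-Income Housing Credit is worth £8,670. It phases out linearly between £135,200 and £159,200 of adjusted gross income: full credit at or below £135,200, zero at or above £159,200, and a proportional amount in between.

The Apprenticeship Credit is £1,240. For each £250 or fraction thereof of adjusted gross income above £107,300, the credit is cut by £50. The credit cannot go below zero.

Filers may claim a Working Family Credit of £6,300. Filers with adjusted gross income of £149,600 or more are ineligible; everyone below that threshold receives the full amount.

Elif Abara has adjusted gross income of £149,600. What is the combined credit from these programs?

Low-Income Housing Credit: £149,600 is £14,400 into a £24,000 phase-out range, leaving 9,600/24,000 of the credit: £8,670 × 9,600/24,000 = £3,468.
Apprenticeship Credit: income exceeds £107,300 by £42,300 → 170 increments × £50 = £8,500 ≥ base, so the credit is £0.
Working Family Credit: £149,600 meets or exceeds the £149,600 cutoff, so the credit is £0.
Total: £3,468 + £0 + £0 = £3,468.

£3,468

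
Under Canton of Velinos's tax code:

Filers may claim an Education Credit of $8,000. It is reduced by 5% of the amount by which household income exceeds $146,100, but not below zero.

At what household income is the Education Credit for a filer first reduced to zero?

$306,100

The credit falls by 5% of each dollar above $146,100, so it reaches zero when the excess is $8,000 / 5% = $160,000: income = $146,100 + $160,000 = $306,100.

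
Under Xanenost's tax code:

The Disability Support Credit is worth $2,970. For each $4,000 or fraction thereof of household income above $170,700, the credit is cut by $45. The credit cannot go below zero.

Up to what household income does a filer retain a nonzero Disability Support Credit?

After 65 increments the reduction is 65 × $45 = $2,925, leaving $45; one more increment wipes it out. Increment 65 ends at excess 65 × $4,000 = $260,000, so the highest qualifying income is $170,700 + $260,000 = $430,700.

$430,700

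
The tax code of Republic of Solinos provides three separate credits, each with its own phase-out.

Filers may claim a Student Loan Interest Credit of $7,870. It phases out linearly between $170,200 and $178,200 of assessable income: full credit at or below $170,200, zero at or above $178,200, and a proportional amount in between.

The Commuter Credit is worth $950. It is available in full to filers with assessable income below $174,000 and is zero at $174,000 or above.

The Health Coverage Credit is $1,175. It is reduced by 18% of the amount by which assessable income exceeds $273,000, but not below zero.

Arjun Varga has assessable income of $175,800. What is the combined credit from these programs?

Student Loan Interest Credit: $175,800 is $5,600 into a $8,000 phase-out range, leaving 2,400/8,000 of the credit: $7,870 × 2,400/8,000 = $2,361.
Commuter Credit: $175,800 meets or exceeds the $174,000 cutoff, so the credit is $0.
Health Coverage Credit: $175,800 is at or below the $273,000 threshold, so the full $1,175 applies.
Total: $2,361 + $0 + $1,175 = $3,536.

$3,536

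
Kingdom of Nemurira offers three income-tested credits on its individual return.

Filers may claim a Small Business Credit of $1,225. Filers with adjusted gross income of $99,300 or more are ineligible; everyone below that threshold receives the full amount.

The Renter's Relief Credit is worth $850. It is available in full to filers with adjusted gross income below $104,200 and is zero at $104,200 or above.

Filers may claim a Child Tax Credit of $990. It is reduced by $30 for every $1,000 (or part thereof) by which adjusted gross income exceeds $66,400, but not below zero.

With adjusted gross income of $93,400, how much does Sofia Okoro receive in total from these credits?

Small Business Credit: $93,400 is below the $99,300 cutoff, so the full $1,225 applies.
Renter's Relief Credit: $93,400 is below the $104,200 cutoff, so the full $850 applies.
Child Tax Credit: income exceeds $66,400 by $27,000, which is 27 full-or-partial $1,000 increments; reduction = 27 × $30 = $810, leaving $180.
Total: $1,225 + $850 + $180 = $2,255.

$2,255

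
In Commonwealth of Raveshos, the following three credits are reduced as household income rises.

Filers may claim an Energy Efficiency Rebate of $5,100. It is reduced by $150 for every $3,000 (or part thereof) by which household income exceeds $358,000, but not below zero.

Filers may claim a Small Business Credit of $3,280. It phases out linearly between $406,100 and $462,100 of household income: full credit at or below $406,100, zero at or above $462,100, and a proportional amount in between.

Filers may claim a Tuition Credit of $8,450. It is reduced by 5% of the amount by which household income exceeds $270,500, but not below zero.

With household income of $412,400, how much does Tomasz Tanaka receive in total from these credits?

$6,516

Energy Efficiency Rebate: income exceeds $358,000 by $54,400, which is 19 full-or-partial $3,000 increments; reduction = 19 × $150 = $2,850, leaving $2,250.
Small Business Credit: $412,400 is $6,300 into a $56,000 phase-out range, leaving 49,700/56,000 of the credit: $3,280 × 49,700/56,000 = $2,911.
Tuition Credit: 5% of the $141,900 excess over $270,500 is $7,095; credit = $8,450 − $7,095 = $1,355.
Total: $2,250 + $2,911 + $1,355 = $6,516.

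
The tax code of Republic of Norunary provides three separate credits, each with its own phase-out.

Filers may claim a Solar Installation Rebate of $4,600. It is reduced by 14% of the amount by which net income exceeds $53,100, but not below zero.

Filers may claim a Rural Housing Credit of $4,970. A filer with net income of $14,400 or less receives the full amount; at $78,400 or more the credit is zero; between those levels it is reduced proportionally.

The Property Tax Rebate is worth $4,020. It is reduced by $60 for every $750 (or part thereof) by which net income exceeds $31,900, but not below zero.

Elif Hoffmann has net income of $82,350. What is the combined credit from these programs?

$505

Solar Installation Rebate: 14% of the $29,250 excess over $53,100 is $4,095; credit = $4,600 − $4,095 = $505.
Rural Housing Credit: $82,350 is at or above $78,400, so the credit is $0.
Property Tax Rebate: income exceeds $31,900 by $50,450 → 68 increments × $60 = $4,080 ≥ base, so the credit is $0.
Total: $505 + $0 + $0 = $505.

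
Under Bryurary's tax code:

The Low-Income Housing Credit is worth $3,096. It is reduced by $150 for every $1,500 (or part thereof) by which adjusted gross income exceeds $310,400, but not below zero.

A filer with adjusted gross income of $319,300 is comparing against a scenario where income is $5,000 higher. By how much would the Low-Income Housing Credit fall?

$600

At $319,300 — income exceeds $310,400 by $8,900, which is 6 full-or-partial $1,500 increments; reduction = 6 × $150 = $900, leaving $2,196.
At $324,300 — income exceeds $310,400 by $13,900, which is 10 full-or-partial $1,500 increments; reduction = 10 × $150 = $1,500, leaving $1,596.
Lost: $2,196 − $1,596 = $600.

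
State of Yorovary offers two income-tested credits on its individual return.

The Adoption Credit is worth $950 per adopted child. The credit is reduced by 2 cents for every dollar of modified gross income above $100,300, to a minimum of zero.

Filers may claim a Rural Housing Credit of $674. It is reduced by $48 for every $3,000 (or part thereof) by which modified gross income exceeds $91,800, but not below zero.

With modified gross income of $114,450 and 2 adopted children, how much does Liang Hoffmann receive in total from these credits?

Adoption Credit: base = 2 × $950 = $1,900. 2% of the $14,150 excess over $100,300 is $283; credit = $1,900 − $283 = $1,617.
Rural Housing Credit: income exceeds $91,800 by $22,650, which is 8 full-or-partial $3,000 increments; reduction = 8 × $48 = $384, leaving $290.
Total: $1,617 + $290 = $1,907.

$1,907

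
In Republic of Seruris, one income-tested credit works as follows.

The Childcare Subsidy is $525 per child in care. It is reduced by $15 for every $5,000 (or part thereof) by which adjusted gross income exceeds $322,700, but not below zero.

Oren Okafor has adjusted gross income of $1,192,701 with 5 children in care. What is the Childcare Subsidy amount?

$0

Childcare Subsidy: base = 5 × $525 = $2,625. income exceeds $322,700 by $870,001 → 175 increments × $15 = $2,625 ≥ base, so the credit is $0.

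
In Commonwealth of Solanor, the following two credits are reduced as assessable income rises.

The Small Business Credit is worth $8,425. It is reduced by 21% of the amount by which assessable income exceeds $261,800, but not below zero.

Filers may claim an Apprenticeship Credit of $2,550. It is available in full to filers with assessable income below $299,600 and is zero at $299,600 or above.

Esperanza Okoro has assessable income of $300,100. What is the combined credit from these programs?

Small Business Credit: 21% of the $38,300 excess over $261,800 is $8,043; credit = $8,425 − $8,043 = $382.
Apprenticeship Credit: $300,100 meets or exceeds the $299,600 cutoff, so the credit is $0.
Total: $382 + $0 = $382.

$382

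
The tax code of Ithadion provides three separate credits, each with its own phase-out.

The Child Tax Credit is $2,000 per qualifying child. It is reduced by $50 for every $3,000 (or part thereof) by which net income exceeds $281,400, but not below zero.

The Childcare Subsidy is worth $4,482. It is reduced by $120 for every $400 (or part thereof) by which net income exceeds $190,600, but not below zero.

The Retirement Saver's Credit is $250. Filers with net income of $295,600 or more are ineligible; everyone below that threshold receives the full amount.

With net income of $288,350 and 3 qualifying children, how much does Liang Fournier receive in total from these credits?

$6,100

Child Tax Credit: base = 3 × $2,000 = $6,000. income exceeds $281,400 by $6,950, which is 3 full-or-partial $3,000 increments; reduction = 3 × $50 = $150, leaving $5,850.
Childcare Subsidy: income exceeds $190,600 by $97,750 → 245 increments × $120 = $29,400 ≥ base, so the credit is $0.
Retirement Saver's Credit: $288,350 is below the $295,600 cutoff, so the full $250 applies.
Total: $5,850 + $0 + $250 = $6,100.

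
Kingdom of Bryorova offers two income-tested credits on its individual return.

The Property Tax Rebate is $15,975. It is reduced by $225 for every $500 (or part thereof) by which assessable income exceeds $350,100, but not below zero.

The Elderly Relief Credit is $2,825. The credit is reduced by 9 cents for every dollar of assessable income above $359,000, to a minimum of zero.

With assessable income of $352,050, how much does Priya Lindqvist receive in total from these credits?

$17,900

Property Tax Rebate: income exceeds $350,100 by $1,950, which is 4 full-or-partial $500 increments; reduction = 4 × $225 = $900, leaving $15,075.
Elderly Relief Credit: $352,050 is at or below the $359,000 threshold, so the full $2,825 applies.
Total: $15,075 + $2,825 = $17,900.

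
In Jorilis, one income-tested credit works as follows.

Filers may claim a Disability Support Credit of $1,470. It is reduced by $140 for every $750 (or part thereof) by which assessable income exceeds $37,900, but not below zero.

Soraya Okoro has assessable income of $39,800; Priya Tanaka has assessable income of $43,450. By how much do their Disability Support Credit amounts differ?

$700

Soraya ($39,800): Disability Support Credit: income exceeds $37,900 by $1,900, which is 3 full-or-partial $750 increments; reduction = 3 × $140 = $420, leaving $1,050.
Priya ($43,450): Disability Support Credit: income exceeds $37,900 by $5,550, which is 8 full-or-partial $750 increments; reduction = 8 × $140 = $1,120, leaving $350.
Difference: |$1,050 − $350| = $700.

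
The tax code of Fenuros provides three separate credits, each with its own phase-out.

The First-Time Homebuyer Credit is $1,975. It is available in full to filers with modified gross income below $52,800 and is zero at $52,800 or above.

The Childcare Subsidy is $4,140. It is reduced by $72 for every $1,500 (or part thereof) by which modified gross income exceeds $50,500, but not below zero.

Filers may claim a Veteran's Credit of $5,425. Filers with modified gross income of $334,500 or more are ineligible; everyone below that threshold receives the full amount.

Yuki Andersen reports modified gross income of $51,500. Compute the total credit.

$11,468

First-Time Homebuyer Credit: $51,500 is below the $52,800 cutoff, so the full $1,975 applies.
Childcare Subsidy: income exceeds $50,500 by $1,000, which is 1 full-or-partial $1,500 increment; reduction = 1 × $72 = $72, leaving $4,068.
Veteran's Credit: $51,500 is below the $334,500 cutoff, so the full $5,425 applies.
Total: $1,975 + $4,068 + $5,425 = $11,468.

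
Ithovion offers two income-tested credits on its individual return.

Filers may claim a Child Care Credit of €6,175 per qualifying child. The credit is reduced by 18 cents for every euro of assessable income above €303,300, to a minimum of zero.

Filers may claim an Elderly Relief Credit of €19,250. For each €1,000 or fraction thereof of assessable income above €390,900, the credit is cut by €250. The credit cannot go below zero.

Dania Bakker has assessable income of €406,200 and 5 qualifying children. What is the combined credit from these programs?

Child Care Credit: base = 5 × €6,175 = €30,875. 18% of the €102,900 excess over €303,300 is €18,522; credit = €30,875 − €18,522 = €12,353.
Elderly Relief Credit: income exceeds €390,900 by €15,300, which is 16 full-or-partial €1,000 increments; reduction = 16 × €250 = €4,000, leaving €15,250.
Total: €12,353 + €15,250 = €27,603.

€27,603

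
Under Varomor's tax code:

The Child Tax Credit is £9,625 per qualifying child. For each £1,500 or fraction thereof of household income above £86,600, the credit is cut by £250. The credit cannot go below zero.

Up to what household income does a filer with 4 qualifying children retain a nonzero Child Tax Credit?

£316,100

Full credit = 4 × £9,625 = £38,500.
After 153 increments the reduction is 153 × £250 = £38,250, leaving £250; one more increment wipes it out. Increment 153 ends at excess 153 × £1,500 = £229,500, so the highest qualifying income is £86,600 + £229,500 = £316,100.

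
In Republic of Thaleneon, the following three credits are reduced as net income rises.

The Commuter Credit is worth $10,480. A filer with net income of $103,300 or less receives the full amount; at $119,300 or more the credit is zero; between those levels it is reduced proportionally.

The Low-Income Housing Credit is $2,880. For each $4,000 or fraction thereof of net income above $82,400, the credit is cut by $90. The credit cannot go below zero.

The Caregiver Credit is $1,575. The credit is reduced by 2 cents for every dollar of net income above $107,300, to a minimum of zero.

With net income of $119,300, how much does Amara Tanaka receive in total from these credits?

Commuter Credit: $119,300 is at or above $119,300, so the credit is $0.
Low-Income Housing Credit: income exceeds $82,400 by $36,900, which is 10 full-or-partial $4,000 increments; reduction = 10 × $90 = $900, leaving $1,980.
Caregiver Credit: 2% of the $12,000 excess over $107,300 is $240; credit = $1,575 − $240 = $1,335.
Total: $0 + $1,980 + $1,335 = $3,315.

$3,315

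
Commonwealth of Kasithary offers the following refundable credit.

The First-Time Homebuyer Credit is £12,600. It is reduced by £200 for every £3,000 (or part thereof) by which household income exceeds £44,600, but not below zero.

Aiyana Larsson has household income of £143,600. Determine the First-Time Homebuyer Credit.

£6,000

First-Time Homebuyer Credit: income exceeds £44,600 by £99,000, which is 33 full-or-partial £3,000 increments; reduction = 33 × £200 = £6,600, leaving £6,000.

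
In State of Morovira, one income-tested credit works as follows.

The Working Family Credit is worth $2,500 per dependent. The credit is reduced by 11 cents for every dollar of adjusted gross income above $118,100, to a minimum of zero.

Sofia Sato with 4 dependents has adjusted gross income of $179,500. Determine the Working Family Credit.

$3,246

Working Family Credit: base = 4 × $2,500 = $10,000. 11% of the $61,400 excess over $118,100 is $6,754; credit = $10,000 − $6,754 = $3,246.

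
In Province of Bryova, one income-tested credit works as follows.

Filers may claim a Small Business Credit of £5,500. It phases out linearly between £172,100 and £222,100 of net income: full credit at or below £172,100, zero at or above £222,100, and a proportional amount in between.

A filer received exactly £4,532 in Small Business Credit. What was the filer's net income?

£180,900

£4,532 is 4,532/5,500 of the full £5,500, so 968/5,500 of the £50,000 range has been used: income = £172,100 + £50,000 × 968/5,500 = £180,900.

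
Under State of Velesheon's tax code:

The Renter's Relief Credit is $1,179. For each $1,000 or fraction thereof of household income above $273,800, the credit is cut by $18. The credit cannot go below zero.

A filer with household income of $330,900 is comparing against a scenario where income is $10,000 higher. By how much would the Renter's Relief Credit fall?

$135

At $330,900 — income exceeds $273,800 by $57,100, which is 58 full-or-partial $1,000 increments; reduction = 58 × $18 = $1,044, leaving $135.
At $340,900 — income exceeds $273,800 by $67,100 → 68 increments × $18 = $1,224 ≥ base, so the credit is $0.
Lost: $135 − $0 = $135.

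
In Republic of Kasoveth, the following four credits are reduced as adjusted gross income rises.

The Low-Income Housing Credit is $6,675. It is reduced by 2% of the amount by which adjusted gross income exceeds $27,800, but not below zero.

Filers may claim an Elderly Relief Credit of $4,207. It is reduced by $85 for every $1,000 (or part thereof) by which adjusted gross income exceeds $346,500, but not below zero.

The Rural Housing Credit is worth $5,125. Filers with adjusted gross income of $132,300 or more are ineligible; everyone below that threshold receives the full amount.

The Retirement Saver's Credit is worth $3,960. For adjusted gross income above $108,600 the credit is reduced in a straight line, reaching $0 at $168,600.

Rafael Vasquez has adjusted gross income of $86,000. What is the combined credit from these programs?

$18,803

Low-Income Housing Credit: 2% of the $58,200 excess over $27,800 is $1,164; credit = $6,675 − $1,164 = $5,511.
Elderly Relief Credit: $86,000 is at or below the $346,500 threshold, so the full $4,207 applies.
Rural Housing Credit: $86,000 is below the $132,300 cutoff, so the full $5,125 applies.
Retirement Saver's Credit: $86,000 is at or below the $108,600 threshold, so the full $3,960 applies.
Total: $5,511 + $4,207 + $5,125 + $3,960 = $18,803.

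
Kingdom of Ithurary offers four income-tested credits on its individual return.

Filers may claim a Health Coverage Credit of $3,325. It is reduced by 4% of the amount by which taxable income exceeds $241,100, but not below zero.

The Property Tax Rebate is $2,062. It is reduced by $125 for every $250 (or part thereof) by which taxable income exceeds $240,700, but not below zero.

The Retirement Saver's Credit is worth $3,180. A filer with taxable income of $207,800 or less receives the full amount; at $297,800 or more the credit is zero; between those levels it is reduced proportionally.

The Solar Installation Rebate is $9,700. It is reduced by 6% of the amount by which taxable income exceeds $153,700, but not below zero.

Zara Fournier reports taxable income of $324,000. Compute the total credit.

$9

Health Coverage Credit: 4% of the $82,900 excess over $241,100 is $3,316; credit = $3,325 − $3,316 = $9.
Property Tax Rebate: income exceeds $240,700 by $83,300 → 334 increments × $125 = $41,750 ≥ base, so the credit is $0.
Retirement Saver's Credit: $324,000 is at or above $297,800, so the credit is $0.
Solar Installation Rebate: 6% of the $170,300 excess over $153,700 is $10,218 ≥ base, so the credit is $0.
Total: $9 + $0 + $0 + $0 = $9.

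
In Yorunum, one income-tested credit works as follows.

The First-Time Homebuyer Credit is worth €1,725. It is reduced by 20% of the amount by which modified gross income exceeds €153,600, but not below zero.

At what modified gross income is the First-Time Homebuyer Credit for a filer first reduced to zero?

The credit falls by 20% of each euro above €153,600, so it reaches zero when the excess is €1,725 / 20% = €8,625: income = €153,600 + €8,625 = €162,225.

€162,225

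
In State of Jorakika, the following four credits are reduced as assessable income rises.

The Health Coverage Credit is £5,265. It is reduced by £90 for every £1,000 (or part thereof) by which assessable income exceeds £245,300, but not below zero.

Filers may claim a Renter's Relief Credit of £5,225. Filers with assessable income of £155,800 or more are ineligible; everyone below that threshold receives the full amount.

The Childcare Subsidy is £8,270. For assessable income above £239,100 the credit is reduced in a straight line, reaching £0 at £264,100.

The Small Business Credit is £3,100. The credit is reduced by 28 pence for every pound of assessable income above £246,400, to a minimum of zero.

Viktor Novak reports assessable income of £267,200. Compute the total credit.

Health Coverage Credit: income exceeds £245,300 by £21,900, which is 22 full-or-partial £1,000 increments; reduction = 22 × £90 = £1,980, leaving £3,285.
Renter's Relief Credit: £267,200 meets or exceeds the £155,800 cutoff, so the credit is £0.
Childcare Subsidy: £267,200 is at or above £264,100, so the credit is £0.
Small Business Credit: 28% of the £20,800 excess over £246,400 is £5,824 ≥ base, so the credit is £0.
Total: £3,285 + £0 + £0 + £0 = £3,285.

£3,285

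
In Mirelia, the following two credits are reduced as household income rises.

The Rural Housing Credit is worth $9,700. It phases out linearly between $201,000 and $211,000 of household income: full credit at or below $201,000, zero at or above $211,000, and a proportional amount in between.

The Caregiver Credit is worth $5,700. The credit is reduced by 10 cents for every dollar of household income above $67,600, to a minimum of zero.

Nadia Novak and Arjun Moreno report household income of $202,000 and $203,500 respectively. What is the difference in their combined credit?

$1,455

Nadia ($202,000): Rural Housing Credit: $202,000 is $1,000 into a $10,000 phase-out range, leaving 9,000/10,000 of the credit: $9,700 × 9,000/10,000 = $8,730. Caregiver Credit: 10% of the $134,400 excess over $67,600 is $13,440 ≥ base, so the credit is $0. total $8,730 + $0 = $8,730
Arjun ($203,500): Rural Housing Credit: $203,500 is $2,500 into a $10,000 phase-out range, leaving 7,500/10,000 of the credit: $9,700 × 7,500/10,000 = $7,275. Caregiver Credit: 10% of the $135,900 excess over $67,600 is $13,590 ≥ base, so the credit is $0. total $7,275 + $0 = $7,275
Difference: |$8,730 − $7,275| = $1,455.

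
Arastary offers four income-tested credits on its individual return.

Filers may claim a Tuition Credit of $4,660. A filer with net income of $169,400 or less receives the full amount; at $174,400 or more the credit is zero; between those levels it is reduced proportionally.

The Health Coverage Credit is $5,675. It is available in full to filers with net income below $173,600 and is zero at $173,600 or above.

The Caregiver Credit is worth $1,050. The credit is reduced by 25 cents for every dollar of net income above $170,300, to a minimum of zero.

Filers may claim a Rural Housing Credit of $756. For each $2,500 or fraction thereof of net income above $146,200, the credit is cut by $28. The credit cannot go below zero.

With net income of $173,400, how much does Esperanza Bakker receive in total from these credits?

Tuition Credit: $173,400 is $4,000 into a $5,000 phase-out range, leaving 1,000/5,000 of the credit: $4,660 × 1,000/5,000 = $932.
Health Coverage Credit: $173,400 is below the $173,600 cutoff, so the full $5,675 applies.
Caregiver Credit: 25% of the $3,100 excess over $170,300 is $775; credit = $1,050 − $775 = $275.
Rural Housing Credit: income exceeds $146,200 by $27,200, which is 11 full-or-partial $2,500 increments; reduction = 11 × $28 = $308, leaving $448.
Total: $932 + $5,675 + $275 + $448 = $7,330.

$7,330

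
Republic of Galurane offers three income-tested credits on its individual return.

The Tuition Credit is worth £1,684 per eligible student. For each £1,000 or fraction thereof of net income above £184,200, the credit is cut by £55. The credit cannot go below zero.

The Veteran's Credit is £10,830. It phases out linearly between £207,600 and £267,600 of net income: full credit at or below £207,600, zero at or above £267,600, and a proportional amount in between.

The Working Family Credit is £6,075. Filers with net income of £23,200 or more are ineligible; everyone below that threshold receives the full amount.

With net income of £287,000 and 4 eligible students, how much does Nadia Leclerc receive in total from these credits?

Tuition Credit: base = 4 × £1,684 = £6,736. income exceeds £184,200 by £102,800, which is 103 full-or-partial £1,000 increments; reduction = 103 × £55 = £5,665, leaving £1,071.
Veteran's Credit: £287,000 is at or above £267,600, so the credit is £0.
Working Family Credit: £287,000 meets or exceeds the £23,200 cutoff, so the credit is £0.
Total: £1,071 + £0 + £0 = £1,071.

£1,071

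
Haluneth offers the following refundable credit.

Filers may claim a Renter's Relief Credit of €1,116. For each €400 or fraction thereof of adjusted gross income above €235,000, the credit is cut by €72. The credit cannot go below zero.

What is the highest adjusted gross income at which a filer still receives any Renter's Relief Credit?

After 15 increments the reduction is 15 × €72 = €1,080, leaving €36; one more increment wipes it out. Increment 15 ends at excess 15 × €400 = €6,000, so the highest qualifying income is €235,000 + €6,000 = €241,000.

€241,000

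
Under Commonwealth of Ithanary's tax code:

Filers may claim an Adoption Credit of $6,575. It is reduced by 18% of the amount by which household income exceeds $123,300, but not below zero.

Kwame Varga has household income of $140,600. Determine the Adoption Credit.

Adoption Credit: 18% of the $17,300 excess over $123,300 is $3,114; credit = $6,575 − $3,114 = $3,461.

$3,461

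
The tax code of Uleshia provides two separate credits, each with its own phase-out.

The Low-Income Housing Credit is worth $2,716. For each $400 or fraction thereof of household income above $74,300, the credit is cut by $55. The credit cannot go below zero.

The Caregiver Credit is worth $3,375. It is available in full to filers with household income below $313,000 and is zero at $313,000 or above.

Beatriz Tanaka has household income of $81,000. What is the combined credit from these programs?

$5,156

Low-Income Housing Credit: income exceeds $74,300 by $6,700, which is 17 full-or-partial $400 increments; reduction = 17 × $55 = $935, leaving $1,781.
Caregiver Credit: $81,000 is below the $313,000 cutoff, so the full $3,375 applies.
Total: $1,781 + $3,375 = $5,156.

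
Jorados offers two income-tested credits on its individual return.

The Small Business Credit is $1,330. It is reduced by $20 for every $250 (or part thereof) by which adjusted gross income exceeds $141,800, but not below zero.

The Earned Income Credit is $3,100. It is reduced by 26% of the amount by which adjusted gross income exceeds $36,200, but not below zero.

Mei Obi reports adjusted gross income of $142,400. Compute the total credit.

Small Business Credit: income exceeds $141,800 by $600, which is 3 full-or-partial $250 increments; reduction = 3 × $20 = $60, leaving $1,270.
Earned Income Credit: 26% of the $106,200 excess over $36,200 is $27,612 ≥ base, so the credit is $0.
Total: $1,270 + $0 = $1,270.

$1,270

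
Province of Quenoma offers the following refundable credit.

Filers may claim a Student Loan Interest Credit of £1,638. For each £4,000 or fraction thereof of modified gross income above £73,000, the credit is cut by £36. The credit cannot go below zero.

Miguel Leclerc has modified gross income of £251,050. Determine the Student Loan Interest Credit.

£18

Student Loan Interest Credit: income exceeds £73,000 by £178,050, which is 45 full-or-partial £4,000 increments; reduction = 45 × £36 = £1,620, leaving £18.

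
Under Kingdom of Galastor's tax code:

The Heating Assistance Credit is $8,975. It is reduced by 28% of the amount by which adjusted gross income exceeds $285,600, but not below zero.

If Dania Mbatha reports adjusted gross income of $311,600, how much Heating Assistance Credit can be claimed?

$1,695

Heating Assistance Credit: 28% of the $26,000 excess over $285,600 is $7,280; credit = $8,975 − $7,280 = $1,695.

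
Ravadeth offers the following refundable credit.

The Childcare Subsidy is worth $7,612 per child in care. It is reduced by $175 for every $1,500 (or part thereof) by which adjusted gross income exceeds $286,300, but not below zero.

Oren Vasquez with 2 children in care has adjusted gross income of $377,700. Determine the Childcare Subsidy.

$4,549

Childcare Subsidy: base = 2 × $7,612 = $15,224. income exceeds $286,300 by $91,400, which is 61 full-or-partial $1,500 increments; reduction = 61 × $175 = $10,675, leaving $4,549.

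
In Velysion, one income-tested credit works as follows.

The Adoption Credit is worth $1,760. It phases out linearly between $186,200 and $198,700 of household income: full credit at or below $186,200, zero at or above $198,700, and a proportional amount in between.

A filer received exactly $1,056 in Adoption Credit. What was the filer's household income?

$191,200

$1,056 is 1,056/1,760 of the full $1,760, so 704/1,760 of the $12,500 range has been used: income = $186,200 + $12,500 × 704/1,760 = $191,200.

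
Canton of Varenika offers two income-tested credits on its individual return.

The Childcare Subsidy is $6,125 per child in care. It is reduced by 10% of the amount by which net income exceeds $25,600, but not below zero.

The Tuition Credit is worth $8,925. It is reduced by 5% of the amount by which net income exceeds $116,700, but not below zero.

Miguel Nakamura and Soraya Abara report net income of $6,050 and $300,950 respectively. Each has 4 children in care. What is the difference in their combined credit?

Miguel ($6,050): Childcare Subsidy: base = 4 × $6,125 = $24,500. $6,050 is at or below the $25,600 threshold, so the full $24,500 applies. Tuition Credit: $6,050 is at or below the $116,700 threshold, so the full $8,925 applies. total $24,500 + $8,925 = $33,425
Soraya ($300,950): Childcare Subsidy: base = 4 × $6,125 = $24,500. 10% of the $275,350 excess over $25,600 is $27,535 ≥ base, so the credit is $0. Tuition Credit: 5% of the $184,250 excess over $116,700 is $9,212.50 ≥ base, so the credit is $0. total $0 + $0 = $0
Difference: |$33,425 − $0| = $33,425.

$33,425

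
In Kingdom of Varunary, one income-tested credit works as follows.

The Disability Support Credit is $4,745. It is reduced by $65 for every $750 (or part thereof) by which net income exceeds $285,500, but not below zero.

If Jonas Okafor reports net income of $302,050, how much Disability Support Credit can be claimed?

$3,250

Disability Support Credit: income exceeds $285,500 by $16,550, which is 23 full-or-partial $750 increments; reduction = 23 × $65 = $1,495, leaving $3,250.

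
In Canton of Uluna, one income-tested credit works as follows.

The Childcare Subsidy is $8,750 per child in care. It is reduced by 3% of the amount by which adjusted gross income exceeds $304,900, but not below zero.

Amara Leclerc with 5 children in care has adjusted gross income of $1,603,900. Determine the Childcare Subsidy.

Childcare Subsidy: base = 5 × $8,750 = $43,750. 3% of the $1,299,000 excess over $304,900 is $38,970; credit = $43,750 − $38,970 = $4,780.

$4,780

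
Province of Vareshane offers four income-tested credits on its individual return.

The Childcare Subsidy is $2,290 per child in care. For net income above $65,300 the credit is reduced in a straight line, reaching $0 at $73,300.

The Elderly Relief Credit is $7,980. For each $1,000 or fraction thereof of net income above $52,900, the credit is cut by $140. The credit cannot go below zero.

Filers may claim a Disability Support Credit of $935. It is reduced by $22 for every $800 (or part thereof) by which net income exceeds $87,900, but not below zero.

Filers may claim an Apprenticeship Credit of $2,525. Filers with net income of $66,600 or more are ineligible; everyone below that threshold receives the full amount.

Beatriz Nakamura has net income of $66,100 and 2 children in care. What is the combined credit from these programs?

$13,602

Childcare Subsidy: base = 2 × $2,290 = $4,580. $66,100 is $800 into a $8,000 phase-out range, leaving 7,200/8,000 of the credit: $4,580 × 7,200/8,000 = $4,122.
Elderly Relief Credit: income exceeds $52,900 by $13,200, which is 14 full-or-partial $1,000 increments; reduction = 14 × $140 = $1,960, leaving $6,020.
Disability Support Credit: $66,100 is at or below the $87,900 threshold, so the full $935 applies.
Apprenticeship Credit: $66,100 is below the $66,600 cutoff, so the full $2,525 applies.
Total: $4,122 + $6,020 + $935 + $2,525 = $13,602.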